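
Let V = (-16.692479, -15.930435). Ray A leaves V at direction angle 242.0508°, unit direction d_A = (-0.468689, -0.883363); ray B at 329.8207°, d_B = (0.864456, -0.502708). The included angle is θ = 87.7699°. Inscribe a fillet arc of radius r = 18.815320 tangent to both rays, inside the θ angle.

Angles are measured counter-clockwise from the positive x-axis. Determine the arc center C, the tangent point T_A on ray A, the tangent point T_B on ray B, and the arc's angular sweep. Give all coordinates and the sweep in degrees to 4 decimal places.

center=(-9.2403,-42.0296) T_A=(-25.8611,-33.2110) T_B=(0.2183,-25.7645) sweep=92.2301

bisector direction at 285.9358° = (0.274559,-0.961570)
center distance |VC| = r/sin(θ/2) = 18.815320/sin(43.8850°) = 27.142210
C = V + |VC|·bis = (-9.2403,-42.0296)
T_A = V + ((C−V)·d_A)·d_A = V + 19.5623·d_A = (-25.8611,-33.2110)
T_B = V + ((C−V)·d_B)·d_B = V + 19.5623·d_B = (0.2183,-25.7645)
sweep = 180° − θ = 92.2301°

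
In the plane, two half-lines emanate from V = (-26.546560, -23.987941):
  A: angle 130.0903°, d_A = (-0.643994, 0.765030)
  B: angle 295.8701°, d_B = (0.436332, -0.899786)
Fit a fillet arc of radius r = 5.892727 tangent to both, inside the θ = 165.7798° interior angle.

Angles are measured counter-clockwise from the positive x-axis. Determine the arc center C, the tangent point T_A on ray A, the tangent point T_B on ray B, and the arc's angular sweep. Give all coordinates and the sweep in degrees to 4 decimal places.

center=(-31.5280,-27.2205) T_A=(-27.0199,-23.4256) T_B=(-26.2258,-24.6493) sweep=14.2202

bisector direction at 212.9802° = (-0.838859,-0.544349)
center distance |VC| = r/sin(θ/2) = 5.892727/sin(82.8899°) = 5.938392
C = V + |VC|·bis = (-31.5280,-27.2205)
T_A = V + ((C−V)·d_A)·d_A = V + 0.7350·d_A = (-27.0199,-23.4256)
T_B = V + ((C−V)·d_B)·d_B = V + 0.7350·d_B = (-26.2258,-24.6493)
sweep = 180° − θ = 14.2202°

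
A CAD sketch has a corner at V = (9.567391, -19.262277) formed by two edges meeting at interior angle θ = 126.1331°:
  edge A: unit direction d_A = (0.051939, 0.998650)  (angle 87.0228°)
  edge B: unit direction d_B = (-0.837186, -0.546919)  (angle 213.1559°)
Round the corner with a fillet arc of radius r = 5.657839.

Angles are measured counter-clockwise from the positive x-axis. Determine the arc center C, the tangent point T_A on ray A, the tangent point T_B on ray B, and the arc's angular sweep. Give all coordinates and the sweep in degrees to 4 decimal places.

bisector direction at 150.0893° = (-0.866804,0.498649)
center distance |VC| = r/sin(θ/2) = 5.657839/sin(63.0665°) = 6.346190
C = V + |VC|·bis = (4.0665,-16.0978)
T_A = V + ((C−V)·d_A)·d_A = V + 2.8745·d_A = (9.7167,-16.3916)
T_B = V + ((C−V)·d_B)·d_B = V + 2.8745·d_B = (7.1609,-20.8344)
sweep = 180° − θ = 53.8669°

center=(4.0665,-16.0978) T_A=(9.7167,-16.3916) T_B=(7.1609,-20.8344) sweep=53.8669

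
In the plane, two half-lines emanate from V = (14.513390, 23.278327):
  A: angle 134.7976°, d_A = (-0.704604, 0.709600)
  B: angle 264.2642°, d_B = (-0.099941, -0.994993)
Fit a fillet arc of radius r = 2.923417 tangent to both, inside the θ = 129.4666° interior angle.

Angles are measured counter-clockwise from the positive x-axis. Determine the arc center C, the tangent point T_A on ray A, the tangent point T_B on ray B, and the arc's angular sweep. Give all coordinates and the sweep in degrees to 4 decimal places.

bisector direction at 199.5309° = (-0.942461,-0.334315)
center distance |VC| = r/sin(θ/2) = 2.923417/sin(64.7333°) = 3.232686
C = V + |VC|·bis = (11.4667,22.1976)
T_A = V + ((C−V)·d_A)·d_A = V + 1.3798·d_A = (13.5412,24.2574)
T_B = V + ((C−V)·d_B)·d_B = V + 1.3798·d_B = (14.3755,21.9054)
sweep = 180° − θ = 50.5334°

center=(11.4667,22.1976) T_A=(13.5412,24.2574) T_B=(14.3755,21.9054) sweep=50.5334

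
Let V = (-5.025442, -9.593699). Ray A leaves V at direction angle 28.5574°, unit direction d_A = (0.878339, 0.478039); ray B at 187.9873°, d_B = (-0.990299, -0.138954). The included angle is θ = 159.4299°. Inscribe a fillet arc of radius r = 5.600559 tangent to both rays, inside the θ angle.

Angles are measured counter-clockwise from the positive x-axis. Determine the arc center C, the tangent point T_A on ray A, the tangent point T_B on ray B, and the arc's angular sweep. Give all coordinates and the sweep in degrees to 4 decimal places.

center=(-6.8101,-4.1887) T_A=(-4.1328,-9.1079) T_B=(-6.0319,-9.7349) sweep=20.5701

bisector direction at 108.2724° = (-0.313534,0.949577)
center distance |VC| = r/sin(θ/2) = 5.600559/sin(79.7150°) = 5.692020
C = V + |VC|·bis = (-6.8101,-4.1887)
T_A = V + ((C−V)·d_A)·d_A = V + 1.0163·d_A = (-4.1328,-9.1079)
T_B = V + ((C−V)·d_B)·d_B = V + 1.0163·d_B = (-6.0319,-9.7349)
sweep = 180° − θ = 20.5701°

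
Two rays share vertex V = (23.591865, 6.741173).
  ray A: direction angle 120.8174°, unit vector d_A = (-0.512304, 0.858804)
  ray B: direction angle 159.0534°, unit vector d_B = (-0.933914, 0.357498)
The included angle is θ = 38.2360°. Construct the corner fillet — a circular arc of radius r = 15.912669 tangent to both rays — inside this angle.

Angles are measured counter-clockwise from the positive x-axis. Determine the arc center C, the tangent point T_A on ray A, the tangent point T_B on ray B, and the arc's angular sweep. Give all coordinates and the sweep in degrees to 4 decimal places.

bisector direction at 139.9354° = (-0.765319,0.643651)
center distance |VC| = r/sin(θ/2) = 15.912669/sin(19.1180°) = 48.586114
C = V + |VC|·bis = (-13.5920,38.0137)
T_A = V + ((C−V)·d_A)·d_A = V + 45.9064·d_A = (0.0738,46.1658)
T_B = V + ((C−V)·d_B)·d_B = V + 45.9064·d_B = (-19.2808,23.1526)
sweep = 180° − θ = 141.7640°

center=(-13.5920,38.0137) T_A=(0.0738,46.1658) T_B=(-19.2808,23.1526) sweep=141.7640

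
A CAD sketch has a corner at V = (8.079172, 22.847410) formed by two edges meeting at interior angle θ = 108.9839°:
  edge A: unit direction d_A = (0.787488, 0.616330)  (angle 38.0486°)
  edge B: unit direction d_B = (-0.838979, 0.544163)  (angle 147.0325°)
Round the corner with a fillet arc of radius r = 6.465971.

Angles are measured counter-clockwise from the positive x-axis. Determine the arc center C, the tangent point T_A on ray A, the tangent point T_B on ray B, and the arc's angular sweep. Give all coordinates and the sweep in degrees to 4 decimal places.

bisector direction at 92.5406° = (-0.044326,0.999017)
center distance |VC| = r/sin(θ/2) = 6.465971/sin(54.4920°) = 7.943122
C = V + |VC|·bis = (7.7271,30.7827)
T_A = V + ((C−V)·d_A)·d_A = V + 4.6135·d_A = (11.7123,25.6908)
T_B = V + ((C−V)·d_B)·d_B = V + 4.6135·d_B = (4.2085,25.3579)
sweep = 180° − θ = 71.0161°

center=(7.7271,30.7827) T_A=(11.7123,25.6908) T_B=(4.2085,25.3579) sweep=71.0161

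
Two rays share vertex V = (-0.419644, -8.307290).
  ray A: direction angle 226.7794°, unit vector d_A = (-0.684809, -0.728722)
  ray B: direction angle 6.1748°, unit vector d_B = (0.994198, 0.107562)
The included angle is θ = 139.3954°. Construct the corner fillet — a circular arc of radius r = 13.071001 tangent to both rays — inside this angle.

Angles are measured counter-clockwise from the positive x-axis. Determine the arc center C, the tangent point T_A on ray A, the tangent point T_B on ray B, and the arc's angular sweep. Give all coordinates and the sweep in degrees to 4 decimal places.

center=(5.7940,-20.7823) T_A=(-3.7312,-11.8312) T_B=(4.3880,-7.7872) sweep=40.6046

bisector direction at 296.4771° = (0.445840,-0.895113)
center distance |VC| = r/sin(θ/2) = 13.071001/sin(69.6977°) = 13.936826
C = V + |VC|·bis = (5.7940,-20.7823)
T_A = V + ((C−V)·d_A)·d_A = V + 4.8357·d_A = (-3.7312,-11.8312)
T_B = V + ((C−V)·d_B)·d_B = V + 4.8357·d_B = (4.3880,-7.7872)
sweep = 180° − θ = 40.6046°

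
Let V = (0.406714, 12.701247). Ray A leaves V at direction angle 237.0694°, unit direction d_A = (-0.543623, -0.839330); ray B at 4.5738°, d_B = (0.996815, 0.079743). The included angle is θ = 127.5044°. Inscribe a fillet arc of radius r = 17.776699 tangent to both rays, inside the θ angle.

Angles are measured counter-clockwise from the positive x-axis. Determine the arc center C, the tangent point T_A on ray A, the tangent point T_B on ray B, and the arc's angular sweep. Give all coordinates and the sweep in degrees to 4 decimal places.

center=(10.5620,-4.3198) T_A=(-4.3585,5.3440) T_B=(9.1444,13.4002) sweep=52.4956

bisector direction at 300.8216° = (0.512367,-0.858767)
center distance |VC| = r/sin(θ/2) = 17.776699/sin(63.7522°) = 19.820384
C = V + |VC|·bis = (10.5620,-4.3198)
T_A = V + ((C−V)·d_A)·d_A = V + 8.7656·d_A = (-4.3585,5.3440)
T_B = V + ((C−V)·d_B)·d_B = V + 8.7656·d_B = (9.1444,13.4002)
sweep = 180° − θ = 52.4956°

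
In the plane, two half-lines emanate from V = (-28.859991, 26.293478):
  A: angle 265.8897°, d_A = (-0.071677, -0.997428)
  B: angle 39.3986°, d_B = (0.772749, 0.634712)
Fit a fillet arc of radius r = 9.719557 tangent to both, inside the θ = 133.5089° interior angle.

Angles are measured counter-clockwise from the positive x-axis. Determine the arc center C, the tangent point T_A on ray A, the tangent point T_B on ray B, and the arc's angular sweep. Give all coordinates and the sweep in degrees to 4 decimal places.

bisector direction at 332.6441° = (0.888170,-0.459516)
center distance |VC| = r/sin(θ/2) = 9.719557/sin(66.7545°) = 10.578282
C = V + |VC|·bis = (-19.4647,21.4326)
T_A = V + ((C−V)·d_A)·d_A = V + 4.1750·d_A = (-29.1592,22.1293)
T_B = V + ((C−V)·d_B)·d_B = V + 4.1750·d_B = (-25.6338,28.9434)
sweep = 180° − θ = 46.4911°

center=(-19.4647,21.4326) T_A=(-29.1592,22.1293) T_B=(-25.6338,28.9434) sweep=46.4911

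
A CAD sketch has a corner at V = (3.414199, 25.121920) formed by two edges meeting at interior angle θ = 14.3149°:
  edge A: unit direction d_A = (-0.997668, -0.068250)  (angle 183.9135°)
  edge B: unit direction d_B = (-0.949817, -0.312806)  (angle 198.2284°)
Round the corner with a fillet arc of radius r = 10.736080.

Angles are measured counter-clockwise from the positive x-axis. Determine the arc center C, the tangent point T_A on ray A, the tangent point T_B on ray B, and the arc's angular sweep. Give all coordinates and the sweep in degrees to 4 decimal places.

bisector direction at 191.0710° = (-0.981390,-0.192024)
center distance |VC| = r/sin(θ/2) = 10.736080/sin(7.1574°) = 86.166844
C = V + |VC|·bis = (-81.1491,8.5758)
T_A = V + ((C−V)·d_A)·d_A = V + 85.4954·d_A = (-81.8818,19.2868)
T_B = V + ((C−V)·d_B)·d_B = V + 85.4954·d_B = (-77.7908,-1.6215)
sweep = 180° − θ = 165.6851°

center=(-81.1491,8.5758) T_A=(-81.8818,19.2868) T_B=(-77.7908,-1.6215) sweep=165.6851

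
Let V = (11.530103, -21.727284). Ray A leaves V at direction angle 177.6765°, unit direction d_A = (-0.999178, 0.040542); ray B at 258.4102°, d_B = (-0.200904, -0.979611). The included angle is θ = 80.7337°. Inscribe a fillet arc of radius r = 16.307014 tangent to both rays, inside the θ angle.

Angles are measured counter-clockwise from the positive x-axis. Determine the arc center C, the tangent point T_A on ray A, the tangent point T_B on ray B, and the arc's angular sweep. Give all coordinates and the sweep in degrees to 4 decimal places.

bisector direction at 218.0434° = (-0.787545,-0.616258)
center distance |VC| = r/sin(θ/2) = 16.307014/sin(40.3668°) = 25.177610
C = V + |VC|·bis = (-8.2984,-37.2432)
T_A = V + ((C−V)·d_A)·d_A = V + 19.1832·d_A = (-7.6373,-20.9496)
T_B = V + ((C−V)·d_B)·d_B = V + 19.1832·d_B = (7.6761,-40.5193)
sweep = 180° − θ = 99.2663°

center=(-8.2984,-37.2432) T_A=(-7.6373,-20.9496) T_B=(7.6761,-40.5193) sweep=99.2663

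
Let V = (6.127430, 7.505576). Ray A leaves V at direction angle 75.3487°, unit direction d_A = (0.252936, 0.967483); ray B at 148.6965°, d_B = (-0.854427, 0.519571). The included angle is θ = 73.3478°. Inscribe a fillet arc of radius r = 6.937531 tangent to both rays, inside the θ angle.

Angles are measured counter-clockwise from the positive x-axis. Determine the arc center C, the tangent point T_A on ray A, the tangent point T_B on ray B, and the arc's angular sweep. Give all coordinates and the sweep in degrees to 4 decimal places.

bisector direction at 112.0226° = (-0.374972,0.927036)
center distance |VC| = r/sin(θ/2) = 6.937531/sin(36.6739°) = 11.615599
C = V + |VC|·bis = (1.7719,18.2737)
T_A = V + ((C−V)·d_A)·d_A = V + 9.3163·d_A = (8.4838,16.5189)
T_B = V + ((C−V)·d_B)·d_B = V + 9.3163·d_B = (-1.8326,12.3460)
sweep = 180° − θ = 106.6522°

center=(1.7719,18.2737) T_A=(8.4838,16.5189) T_B=(-1.8326,12.3460) sweep=106.6522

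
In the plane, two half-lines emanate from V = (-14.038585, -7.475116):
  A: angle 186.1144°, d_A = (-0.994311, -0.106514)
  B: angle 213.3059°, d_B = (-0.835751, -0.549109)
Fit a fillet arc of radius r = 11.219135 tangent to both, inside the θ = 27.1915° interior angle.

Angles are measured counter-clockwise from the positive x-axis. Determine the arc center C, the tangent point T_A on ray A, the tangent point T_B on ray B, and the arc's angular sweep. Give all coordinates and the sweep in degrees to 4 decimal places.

bisector direction at 199.7101° = (-0.941411,-0.337262)
center distance |VC| = r/sin(θ/2) = 11.219135/sin(13.5958°) = 47.726780
C = V + |VC|·bis = (-58.9691,-23.5715)
T_A = V + ((C−V)·d_A)·d_A = V + 46.3894·d_A = (-60.1641,-12.4162)
T_B = V + ((C−V)·d_B)·d_B = V + 46.3894·d_B = (-52.8086,-32.9479)
sweep = 180° − θ = 152.8085°

center=(-58.9691,-23.5715) T_A=(-60.1641,-12.4162) T_B=(-52.8086,-32.9479) sweep=152.8085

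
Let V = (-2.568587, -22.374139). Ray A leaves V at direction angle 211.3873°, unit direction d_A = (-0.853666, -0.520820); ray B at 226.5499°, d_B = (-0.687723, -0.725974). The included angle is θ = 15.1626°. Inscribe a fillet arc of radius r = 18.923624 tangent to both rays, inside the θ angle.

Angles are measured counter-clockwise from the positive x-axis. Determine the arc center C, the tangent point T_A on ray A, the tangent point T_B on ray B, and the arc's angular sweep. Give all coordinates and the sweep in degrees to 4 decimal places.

bisector direction at 218.9686° = (-0.777491,-0.628894)
center distance |VC| = r/sin(θ/2) = 18.923624/sin(7.5813°) = 143.433729
C = V + |VC|·bis = (-114.0870,-112.5788)
T_A = V + ((C−V)·d_A)·d_A = V + 142.1799·d_A = (-123.9428,-96.4243)
T_B = V + ((C−V)·d_B)·d_B = V + 142.1799·d_B = (-100.3489,-125.5930)
sweep = 180° − θ = 164.8374°

center=(-114.0870,-112.5788) T_A=(-123.9428,-96.4243) T_B=(-100.3489,-125.5930) sweep=164.8374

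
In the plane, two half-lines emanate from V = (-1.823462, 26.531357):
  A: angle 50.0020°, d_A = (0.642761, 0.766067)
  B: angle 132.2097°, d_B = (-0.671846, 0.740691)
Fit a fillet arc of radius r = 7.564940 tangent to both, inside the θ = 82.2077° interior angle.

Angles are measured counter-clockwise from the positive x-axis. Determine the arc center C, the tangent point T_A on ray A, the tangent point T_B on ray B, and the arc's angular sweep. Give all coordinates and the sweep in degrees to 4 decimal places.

bisector direction at 91.1059° = (-0.019300,0.999814)
center distance |VC| = r/sin(θ/2) = 7.564940/sin(41.1039°) = 11.506909
C = V + |VC|·bis = (-2.0455,38.0361)
T_A = V + ((C−V)·d_A)·d_A = V + 8.6707·d_A = (3.7497,33.1737)
T_B = V + ((C−V)·d_B)·d_B = V + 8.6707·d_B = (-7.6488,32.9536)
sweep = 180° − θ = 97.7923°

center=(-2.0455,38.0361) T_A=(3.7497,33.1737) T_B=(-7.6488,32.9536) sweep=97.7923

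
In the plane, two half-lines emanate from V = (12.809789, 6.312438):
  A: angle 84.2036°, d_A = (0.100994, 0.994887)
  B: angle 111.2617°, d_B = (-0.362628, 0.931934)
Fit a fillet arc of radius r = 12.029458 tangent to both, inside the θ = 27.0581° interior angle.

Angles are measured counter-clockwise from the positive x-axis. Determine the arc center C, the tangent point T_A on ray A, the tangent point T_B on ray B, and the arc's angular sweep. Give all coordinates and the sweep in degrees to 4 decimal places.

center=(5.8910,57.2663) T_A=(17.8589,56.0514) T_B=(-5.3197,52.9041) sweep=152.9419

bisector direction at 97.7326° = (-0.134551,0.990907)
center distance |VC| = r/sin(θ/2) = 12.029458/sin(13.5290°) = 51.421489
C = V + |VC|·bis = (5.8910,57.2663)
T_A = V + ((C−V)·d_A)·d_A = V + 49.9946·d_A = (17.8589,56.0514)
T_B = V + ((C−V)·d_B)·d_B = V + 49.9946·d_B = (-5.3197,52.9041)
sweep = 180° − θ = 152.9419°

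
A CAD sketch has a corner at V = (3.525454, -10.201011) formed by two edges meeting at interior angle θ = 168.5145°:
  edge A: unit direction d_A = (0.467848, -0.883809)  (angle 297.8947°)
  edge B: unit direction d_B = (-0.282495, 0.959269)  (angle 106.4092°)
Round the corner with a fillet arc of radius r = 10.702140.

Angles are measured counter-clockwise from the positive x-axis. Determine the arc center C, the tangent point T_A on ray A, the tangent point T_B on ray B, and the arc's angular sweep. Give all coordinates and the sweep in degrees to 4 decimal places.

bisector direction at 22.1519° = (0.926187,0.377064)
center distance |VC| = r/sin(θ/2) = 10.702140/sin(84.2572°) = 10.756123
C = V + |VC|·bis = (13.4876,-6.1453)
T_A = V + ((C−V)·d_A)·d_A = V + 1.0763·d_A = (4.0290,-11.1522)
T_B = V + ((C−V)·d_B)·d_B = V + 1.0763·d_B = (3.2214,-9.1686)
sweep = 180° − θ = 11.4855°

center=(13.4876,-6.1453) T_A=(4.0290,-11.1522) T_B=(3.2214,-9.1686) sweep=11.4855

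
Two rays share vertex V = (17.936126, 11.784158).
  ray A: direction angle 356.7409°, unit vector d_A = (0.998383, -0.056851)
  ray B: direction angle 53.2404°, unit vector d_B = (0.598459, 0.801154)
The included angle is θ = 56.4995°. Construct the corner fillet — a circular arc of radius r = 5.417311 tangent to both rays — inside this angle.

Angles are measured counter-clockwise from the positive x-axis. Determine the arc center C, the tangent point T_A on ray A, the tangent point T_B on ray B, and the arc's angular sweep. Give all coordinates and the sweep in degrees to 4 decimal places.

center=(28.3100,16.6195) T_A=(28.0020,11.2110) T_B=(23.9699,19.8616) sweep=123.5005

bisector direction at 24.9907° = (0.906377,0.422470)
center distance |VC| = r/sin(θ/2) = 5.417311/sin(28.2497°) = 11.445447
C = V + |VC|·bis = (28.3100,16.6195)
T_A = V + ((C−V)·d_A)·d_A = V + 10.0822·d_A = (28.0020,11.2110)
T_B = V + ((C−V)·d_B)·d_B = V + 10.0822·d_B = (23.9699,19.8616)
sweep = 180° − θ = 123.5005°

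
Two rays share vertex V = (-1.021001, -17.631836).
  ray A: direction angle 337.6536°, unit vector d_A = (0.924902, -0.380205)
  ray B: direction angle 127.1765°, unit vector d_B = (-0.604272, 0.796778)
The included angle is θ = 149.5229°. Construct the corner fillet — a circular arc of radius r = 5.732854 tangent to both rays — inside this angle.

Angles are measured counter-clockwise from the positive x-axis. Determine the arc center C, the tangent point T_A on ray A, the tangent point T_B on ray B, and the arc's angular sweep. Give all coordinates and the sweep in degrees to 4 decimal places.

center=(2.6031,-12.9233) T_A=(0.4234,-18.2256) T_B=(-1.9647,-16.3875) sweep=30.4771

bisector direction at 52.4151° = (0.609937,0.792450)
center distance |VC| = r/sin(θ/2) = 5.732854/sin(74.7614°) = 5.941767
C = V + |VC|·bis = (2.6031,-12.9233)
T_A = V + ((C−V)·d_A)·d_A = V + 1.5617·d_A = (0.4234,-18.2256)
T_B = V + ((C−V)·d_B)·d_B = V + 1.5617·d_B = (-1.9647,-16.3875)
sweep = 180° − θ = 30.4771°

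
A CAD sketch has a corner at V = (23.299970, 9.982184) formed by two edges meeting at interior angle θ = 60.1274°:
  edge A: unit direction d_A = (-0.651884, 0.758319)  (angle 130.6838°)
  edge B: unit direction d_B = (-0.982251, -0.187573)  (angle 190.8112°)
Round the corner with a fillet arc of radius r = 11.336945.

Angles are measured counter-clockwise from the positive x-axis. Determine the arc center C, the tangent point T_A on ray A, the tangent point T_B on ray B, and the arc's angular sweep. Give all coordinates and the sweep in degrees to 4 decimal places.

bisector direction at 160.7475° = (-0.944075,0.329732)
center distance |VC| = r/sin(θ/2) = 11.336945/sin(30.0637°) = 22.630326
C = V + |VC|·bis = (1.9353,17.4441)
T_A = V + ((C−V)·d_A)·d_A = V + 19.5858·d_A = (10.5323,24.8345)
T_B = V + ((C−V)·d_B)·d_B = V + 19.5858·d_B = (4.0618,6.3084)
sweep = 180° − θ = 119.8726°

center=(1.9353,17.4441) T_A=(10.5323,24.8345) T_B=(4.0618,6.3084) sweep=119.8726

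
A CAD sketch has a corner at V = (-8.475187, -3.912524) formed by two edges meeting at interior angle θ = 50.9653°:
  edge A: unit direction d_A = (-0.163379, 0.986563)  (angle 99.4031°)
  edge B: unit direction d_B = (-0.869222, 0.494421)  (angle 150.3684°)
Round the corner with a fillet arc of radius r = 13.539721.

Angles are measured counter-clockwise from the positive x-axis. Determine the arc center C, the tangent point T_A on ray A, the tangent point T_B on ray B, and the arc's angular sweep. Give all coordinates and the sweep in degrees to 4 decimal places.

center=(-26.4744,21.9024) T_A=(-13.1166,24.1145) T_B=(-33.1687,10.1334) sweep=129.0347

bisector direction at 124.8858° = (-0.571942,0.820294)
center distance |VC| = r/sin(θ/2) = 13.539721/sin(25.4826°) = 31.470322
C = V + |VC|·bis = (-26.4744,21.9024)
T_A = V + ((C−V)·d_A)·d_A = V + 28.4088·d_A = (-13.1166,24.1145)
T_B = V + ((C−V)·d_B)·d_B = V + 28.4088·d_B = (-33.1687,10.1334)
sweep = 180° − θ = 129.0347°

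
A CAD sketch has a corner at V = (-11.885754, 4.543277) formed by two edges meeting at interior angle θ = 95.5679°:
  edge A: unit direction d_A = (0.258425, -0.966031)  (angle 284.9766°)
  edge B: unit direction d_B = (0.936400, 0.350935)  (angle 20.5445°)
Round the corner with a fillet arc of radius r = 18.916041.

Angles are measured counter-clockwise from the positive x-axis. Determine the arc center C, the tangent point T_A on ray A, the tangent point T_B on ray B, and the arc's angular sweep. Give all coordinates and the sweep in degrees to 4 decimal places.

bisector direction at 332.7606° = (0.889101,-0.457710)
center distance |VC| = r/sin(θ/2) = 18.916041/sin(47.7839°) = 25.540943
C = V + |VC|·bis = (10.8227,-7.1471)
T_A = V + ((C−V)·d_A)·d_A = V + 17.1617·d_A = (-7.4508,-12.0354)
T_B = V + ((C−V)·d_B)·d_B = V + 17.1617·d_B = (4.1844,10.5659)
sweep = 180° − θ = 84.4321°

center=(10.8227,-7.1471) T_A=(-7.4508,-12.0354) T_B=(4.1844,10.5659) sweep=84.4321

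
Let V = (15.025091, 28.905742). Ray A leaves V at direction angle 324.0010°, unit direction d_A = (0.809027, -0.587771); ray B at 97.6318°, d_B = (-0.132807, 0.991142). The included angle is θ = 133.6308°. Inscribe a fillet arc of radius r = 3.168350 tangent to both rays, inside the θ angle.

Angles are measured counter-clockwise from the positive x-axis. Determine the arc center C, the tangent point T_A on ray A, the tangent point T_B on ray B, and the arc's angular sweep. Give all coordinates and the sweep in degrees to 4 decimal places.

bisector direction at 30.8164° = (0.858813,0.512289)
center distance |VC| = r/sin(θ/2) = 3.168350/sin(66.8154°) = 3.446702
C = V + |VC|·bis = (17.9852,30.6714)
T_A = V + ((C−V)·d_A)·d_A = V + 1.3569·d_A = (16.1229,28.1082)
T_B = V + ((C−V)·d_B)·d_B = V + 1.3569·d_B = (14.8449,30.2507)
sweep = 180° − θ = 46.3692°

center=(17.9852,30.6714) T_A=(16.1229,28.1082) T_B=(14.8449,30.2507) sweep=46.3692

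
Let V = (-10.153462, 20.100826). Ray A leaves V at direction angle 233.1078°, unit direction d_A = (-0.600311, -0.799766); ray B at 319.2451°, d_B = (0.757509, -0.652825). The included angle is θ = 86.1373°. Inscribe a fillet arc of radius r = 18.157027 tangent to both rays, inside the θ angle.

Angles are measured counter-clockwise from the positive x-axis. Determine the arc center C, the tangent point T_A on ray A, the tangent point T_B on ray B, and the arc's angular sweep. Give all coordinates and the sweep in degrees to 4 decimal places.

bisector direction at 276.1764° = (0.107591,-0.994195)
center distance |VC| = r/sin(θ/2) = 18.157027/sin(43.0686°) = 26.589126
C = V + |VC|·bis = (-7.2927,-6.3340)
T_A = V + ((C−V)·d_A)·d_A = V + 19.4243·d_A = (-21.8141,4.5659)
T_B = V + ((C−V)·d_B)·d_B = V + 19.4243·d_B = (4.5606,7.4202)
sweep = 180° − θ = 93.8627°

center=(-7.2927,-6.3340) T_A=(-21.8141,4.5659) T_B=(4.5606,7.4202) sweep=93.8627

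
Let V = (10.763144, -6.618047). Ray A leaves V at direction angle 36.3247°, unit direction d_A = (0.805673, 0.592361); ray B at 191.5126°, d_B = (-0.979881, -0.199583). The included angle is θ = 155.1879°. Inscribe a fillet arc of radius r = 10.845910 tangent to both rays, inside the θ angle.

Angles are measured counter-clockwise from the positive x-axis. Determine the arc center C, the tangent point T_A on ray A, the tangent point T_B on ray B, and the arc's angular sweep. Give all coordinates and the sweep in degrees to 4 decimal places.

center=(6.2607,3.5335) T_A=(12.6853,-5.2048) T_B=(8.4253,-7.0942) sweep=24.8121

bisector direction at 113.9186° = (-0.405439,0.914122)
center distance |VC| = r/sin(θ/2) = 10.845910/sin(77.5940°) = 11.105221
C = V + |VC|·bis = (6.2607,3.5335)
T_A = V + ((C−V)·d_A)·d_A = V + 2.3858·d_A = (12.6853,-5.2048)
T_B = V + ((C−V)·d_B)·d_B = V + 2.3858·d_B = (8.4253,-7.0942)
sweep = 180° − θ = 24.8121°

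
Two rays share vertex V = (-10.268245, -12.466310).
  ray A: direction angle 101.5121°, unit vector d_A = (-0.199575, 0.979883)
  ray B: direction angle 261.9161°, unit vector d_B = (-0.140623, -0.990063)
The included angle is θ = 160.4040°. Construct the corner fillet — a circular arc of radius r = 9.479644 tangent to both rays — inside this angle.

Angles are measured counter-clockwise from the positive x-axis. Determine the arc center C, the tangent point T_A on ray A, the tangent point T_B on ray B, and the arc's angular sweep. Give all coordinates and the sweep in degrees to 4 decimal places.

center=(-19.8839,-12.7541) T_A=(-10.5950,-10.8622) T_B=(-10.4985,-14.0871) sweep=19.5960

bisector direction at 181.7141° = (-0.999553,-0.029912)
center distance |VC| = r/sin(θ/2) = 9.479644/sin(80.2020°) = 9.619962
C = V + |VC|·bis = (-19.8839,-12.7541)
T_A = V + ((C−V)·d_A)·d_A = V + 1.6371·d_A = (-10.5950,-10.8622)
T_B = V + ((C−V)·d_B)·d_B = V + 1.6371·d_B = (-10.4985,-14.0871)
sweep = 180° − θ = 19.5960°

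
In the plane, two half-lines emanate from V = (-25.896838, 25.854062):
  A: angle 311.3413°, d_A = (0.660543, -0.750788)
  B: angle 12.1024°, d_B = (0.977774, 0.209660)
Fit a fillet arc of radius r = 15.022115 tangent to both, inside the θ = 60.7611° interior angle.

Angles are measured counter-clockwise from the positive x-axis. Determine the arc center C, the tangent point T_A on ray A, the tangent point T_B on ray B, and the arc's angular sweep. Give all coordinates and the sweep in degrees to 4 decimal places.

center=(2.3077,16.5382) T_A=(-8.9708,6.6155) T_B=(-0.8419,31.2265) sweep=119.2389

bisector direction at 341.7218° = (0.949545,-0.313630)
center distance |VC| = r/sin(θ/2) = 15.022115/sin(30.3805°) = 29.703182
C = V + |VC|·bis = (2.3077,16.5382)
T_A = V + ((C−V)·d_A)·d_A = V + 25.6245·d_A = (-8.9708,6.6155)
T_B = V + ((C−V)·d_B)·d_B = V + 25.6245·d_B = (-0.8419,31.2265)
sweep = 180° − θ = 119.2389°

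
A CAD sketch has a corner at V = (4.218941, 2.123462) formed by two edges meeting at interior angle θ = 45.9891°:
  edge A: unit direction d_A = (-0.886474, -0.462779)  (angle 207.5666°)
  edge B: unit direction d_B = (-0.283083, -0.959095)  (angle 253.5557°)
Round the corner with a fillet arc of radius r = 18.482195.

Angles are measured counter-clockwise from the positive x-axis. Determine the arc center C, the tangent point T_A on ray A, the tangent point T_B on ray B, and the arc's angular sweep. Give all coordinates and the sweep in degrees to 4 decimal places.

center=(-25.8363,-34.4159) T_A=(-34.3895,-18.0319) T_B=(-8.1101,-39.6479) sweep=134.0109

bisector direction at 230.5612° = (-0.635254,-0.772303)
center distance |VC| = r/sin(θ/2) = 18.482195/sin(22.9946°) = 47.312170
C = V + |VC|·bis = (-25.8363,-34.4159)
T_A = V + ((C−V)·d_A)·d_A = V + 43.5528·d_A = (-34.3895,-18.0319)
T_B = V + ((C−V)·d_B)·d_B = V + 43.5528·d_B = (-8.1101,-39.6479)
sweep = 180° − θ = 134.0109°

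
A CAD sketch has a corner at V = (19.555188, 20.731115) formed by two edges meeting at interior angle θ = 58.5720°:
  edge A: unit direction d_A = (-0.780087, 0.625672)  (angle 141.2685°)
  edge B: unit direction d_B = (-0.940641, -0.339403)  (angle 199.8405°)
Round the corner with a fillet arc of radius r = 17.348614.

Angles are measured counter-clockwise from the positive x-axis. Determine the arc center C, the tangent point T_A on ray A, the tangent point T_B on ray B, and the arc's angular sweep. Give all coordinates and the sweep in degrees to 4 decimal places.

center=(-15.4294,26.5513) T_A=(-4.5749,40.0847) T_B=(-9.5413,10.2325) sweep=121.4280

bisector direction at 170.5545° = (-0.986442,0.164109)
center distance |VC| = r/sin(θ/2) = 17.348614/sin(29.2860°) = 35.465456
C = V + |VC|·bis = (-15.4294,26.5513)
T_A = V + ((C−V)·d_A)·d_A = V + 30.9326·d_A = (-4.5749,40.0847)
T_B = V + ((C−V)·d_B)·d_B = V + 30.9326·d_B = (-9.5413,10.2325)
sweep = 180° − θ = 121.4280°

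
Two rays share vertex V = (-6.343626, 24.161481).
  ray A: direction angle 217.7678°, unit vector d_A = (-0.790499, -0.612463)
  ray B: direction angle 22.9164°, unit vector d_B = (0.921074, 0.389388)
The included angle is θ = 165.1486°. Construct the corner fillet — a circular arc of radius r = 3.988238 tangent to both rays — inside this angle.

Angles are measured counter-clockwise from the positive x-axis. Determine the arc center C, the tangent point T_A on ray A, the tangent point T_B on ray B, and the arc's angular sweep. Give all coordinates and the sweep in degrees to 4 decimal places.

center=(-4.3119,20.6904) T_A=(-6.7545,23.8431) T_B=(-5.8649,24.3639) sweep=14.8514

bisector direction at 300.3421° = (0.505162,-0.863025)
center distance |VC| = r/sin(θ/2) = 3.988238/sin(82.5743°) = 4.021969
C = V + |VC|·bis = (-4.3119,20.6904)
T_A = V + ((C−V)·d_A)·d_A = V + 0.5198·d_A = (-6.7545,23.8431)
T_B = V + ((C−V)·d_B)·d_B = V + 0.5198·d_B = (-5.8649,24.3639)
sweep = 180° − θ = 14.8514°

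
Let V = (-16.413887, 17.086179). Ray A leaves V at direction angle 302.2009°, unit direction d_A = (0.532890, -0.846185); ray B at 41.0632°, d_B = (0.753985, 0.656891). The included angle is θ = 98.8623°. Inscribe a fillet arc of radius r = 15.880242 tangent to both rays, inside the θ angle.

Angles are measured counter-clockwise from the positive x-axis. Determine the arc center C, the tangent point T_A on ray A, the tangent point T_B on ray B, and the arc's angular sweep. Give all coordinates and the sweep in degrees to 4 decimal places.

bisector direction at 351.6320° = (0.989354,-0.145530)
center distance |VC| = r/sin(θ/2) = 15.880242/sin(49.4312°) = 20.905370
C = V + |VC|·bis = (4.2689,14.0438)
T_A = V + ((C−V)·d_A)·d_A = V + 13.5960·d_A = (-9.1687,5.5814)
T_B = V + ((C−V)·d_B)·d_B = V + 13.5960·d_B = (-6.1627,26.0173)
sweep = 180° − θ = 81.1377°

center=(4.2689,14.0438) T_A=(-9.1687,5.5814) T_B=(-6.1627,26.0173) sweep=81.1377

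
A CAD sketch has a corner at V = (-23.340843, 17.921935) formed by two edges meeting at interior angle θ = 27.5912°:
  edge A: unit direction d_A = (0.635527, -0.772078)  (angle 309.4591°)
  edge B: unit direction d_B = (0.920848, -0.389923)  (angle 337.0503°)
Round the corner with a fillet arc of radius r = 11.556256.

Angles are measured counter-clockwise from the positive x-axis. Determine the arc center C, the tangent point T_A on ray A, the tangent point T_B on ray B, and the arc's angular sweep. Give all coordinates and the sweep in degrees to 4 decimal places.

bisector direction at 323.2547° = (0.801303,-0.598259)
center distance |VC| = r/sin(θ/2) = 11.556256/sin(13.7956°) = 48.462259
C = V + |VC|·bis = (15.4921,-11.0710)
T_A = V + ((C−V)·d_A)·d_A = V + 47.0642·d_A = (6.5698,-18.4154)
T_B = V + ((C−V)·d_B)·d_B = V + 47.0642·d_B = (19.9982,-0.4295)
sweep = 180° − θ = 152.4088°

center=(15.4921,-11.0710) T_A=(6.5698,-18.4154) T_B=(19.9982,-0.4295) sweep=152.4088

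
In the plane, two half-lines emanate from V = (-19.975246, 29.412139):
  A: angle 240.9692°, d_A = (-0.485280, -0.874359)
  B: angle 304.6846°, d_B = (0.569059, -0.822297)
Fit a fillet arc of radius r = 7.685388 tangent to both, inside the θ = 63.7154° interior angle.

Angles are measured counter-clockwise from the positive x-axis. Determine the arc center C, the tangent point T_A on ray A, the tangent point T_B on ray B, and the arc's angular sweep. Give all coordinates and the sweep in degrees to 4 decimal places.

center=(-19.2571,14.8690) T_A=(-25.9769,18.5986) T_B=(-12.9375,19.2424) sweep=116.2846

bisector direction at 272.8269° = (0.049319,-0.998783)
center distance |VC| = r/sin(θ/2) = 7.685388/sin(31.8577°) = 14.560860
C = V + |VC|·bis = (-19.2571,14.8690)
T_A = V + ((C−V)·d_A)·d_A = V + 12.3674·d_A = (-25.9769,18.5986)
T_B = V + ((C−V)·d_B)·d_B = V + 12.3674·d_B = (-12.9375,19.2424)
sweep = 180° − θ = 116.2846°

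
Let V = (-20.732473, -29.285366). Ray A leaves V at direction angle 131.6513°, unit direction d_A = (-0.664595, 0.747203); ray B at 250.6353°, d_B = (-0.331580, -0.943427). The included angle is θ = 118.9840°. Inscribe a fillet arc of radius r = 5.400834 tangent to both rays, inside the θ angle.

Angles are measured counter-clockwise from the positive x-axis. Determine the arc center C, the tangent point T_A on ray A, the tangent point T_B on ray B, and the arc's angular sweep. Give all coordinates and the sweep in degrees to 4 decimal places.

bisector direction at 191.1433° = (-0.981147,-0.193264)
center distance |VC| = r/sin(θ/2) = 5.400834/sin(59.4920°) = 6.268681
C = V + |VC|·bis = (-26.8830,-30.4969)
T_A = V + ((C−V)·d_A)·d_A = V + 3.1824·d_A = (-22.8474,-26.9075)
T_B = V + ((C−V)·d_B)·d_B = V + 3.1824·d_B = (-21.7877,-32.2877)
sweep = 180° − θ = 61.0160°

center=(-26.8830,-30.4969) T_A=(-22.8474,-26.9075) T_B=(-21.7877,-32.2877) sweep=61.0160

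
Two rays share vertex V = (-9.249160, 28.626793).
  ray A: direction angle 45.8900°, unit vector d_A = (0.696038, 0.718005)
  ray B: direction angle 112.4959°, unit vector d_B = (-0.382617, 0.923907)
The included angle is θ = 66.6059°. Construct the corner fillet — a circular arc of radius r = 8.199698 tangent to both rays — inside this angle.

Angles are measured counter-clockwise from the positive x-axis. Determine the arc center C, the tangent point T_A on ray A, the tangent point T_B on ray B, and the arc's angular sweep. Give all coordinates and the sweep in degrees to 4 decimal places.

bisector direction at 79.1929° = (0.187502,0.982264)
center distance |VC| = r/sin(θ/2) = 8.199698/sin(33.3030°) = 14.933906
C = V + |VC|·bis = (-6.4490,43.2958)
T_A = V + ((C−V)·d_A)·d_A = V + 12.4814·d_A = (-0.5616,37.5885)
T_B = V + ((C−V)·d_B)·d_B = V + 12.4814·d_B = (-14.0248,40.1585)
sweep = 180° − θ = 113.3941°

center=(-6.4490,43.2958) T_A=(-0.5616,37.5885) T_B=(-14.0248,40.1585) sweep=113.3941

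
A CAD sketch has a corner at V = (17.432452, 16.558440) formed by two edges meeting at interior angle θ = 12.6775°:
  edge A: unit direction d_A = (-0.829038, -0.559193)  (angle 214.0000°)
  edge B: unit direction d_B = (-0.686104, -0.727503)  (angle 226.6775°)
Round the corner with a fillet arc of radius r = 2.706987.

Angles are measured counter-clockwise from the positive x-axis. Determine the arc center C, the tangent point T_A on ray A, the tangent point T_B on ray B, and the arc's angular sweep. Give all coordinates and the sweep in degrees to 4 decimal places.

bisector direction at 220.3388° = (-0.762231,-0.647305)
center distance |VC| = r/sin(θ/2) = 2.706987/sin(6.3388°) = 24.518363
C = V + |VC|·bis = (-1.2562,0.6876)
T_A = V + ((C−V)·d_A)·d_A = V + 24.3685·d_A = (-2.7699,2.9318)
T_B = V + ((C−V)·d_B)·d_B = V + 24.3685·d_B = (0.7131,-1.1697)
sweep = 180° − θ = 167.3225°

center=(-1.2562,0.6876) T_A=(-2.7699,2.9318) T_B=(0.7131,-1.1697) sweep=167.3225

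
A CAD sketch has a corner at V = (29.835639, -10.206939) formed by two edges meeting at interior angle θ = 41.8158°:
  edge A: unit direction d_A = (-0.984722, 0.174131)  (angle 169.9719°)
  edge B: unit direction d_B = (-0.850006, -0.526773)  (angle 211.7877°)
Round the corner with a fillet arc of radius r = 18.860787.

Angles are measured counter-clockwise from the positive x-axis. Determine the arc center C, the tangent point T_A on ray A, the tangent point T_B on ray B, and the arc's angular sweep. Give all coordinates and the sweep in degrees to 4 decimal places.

bisector direction at 190.8798° = (-0.982025,-0.188749)
center distance |VC| = r/sin(θ/2) = 18.860787/sin(20.9079°) = 52.851055
C = V + |VC|·bis = (-22.0654,-20.1825)
T_A = V + ((C−V)·d_A)·d_A = V + 49.3711·d_A = (-18.7812,-1.6099)
T_B = V + ((C−V)·d_B)·d_B = V + 49.3711·d_B = (-12.1301,-36.2143)
sweep = 180° − θ = 138.1842°

center=(-22.0654,-20.1825) T_A=(-18.7812,-1.6099) T_B=(-12.1301,-36.2143) sweep=138.1842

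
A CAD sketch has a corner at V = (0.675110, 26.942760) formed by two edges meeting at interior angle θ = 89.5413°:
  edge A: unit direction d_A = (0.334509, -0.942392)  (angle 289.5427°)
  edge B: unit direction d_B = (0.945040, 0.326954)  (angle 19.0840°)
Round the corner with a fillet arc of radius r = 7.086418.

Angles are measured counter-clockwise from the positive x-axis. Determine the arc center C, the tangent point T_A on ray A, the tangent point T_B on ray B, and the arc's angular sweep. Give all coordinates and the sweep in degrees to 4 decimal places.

bisector direction at 334.3134° = (0.901178,-0.433449)
center distance |VC| = r/sin(θ/2) = 7.086418/sin(44.7707°) = 10.062067
C = V + |VC|·bis = (9.7428,22.5814)
T_A = V + ((C−V)·d_A)·d_A = V + 7.1434·d_A = (3.0646,20.2109)
T_B = V + ((C−V)·d_B)·d_B = V + 7.1434·d_B = (7.4259,29.2783)
sweep = 180° − θ = 90.4587°

center=(9.7428,22.5814) T_A=(3.0646,20.2109) T_B=(7.4259,29.2783) sweep=90.4587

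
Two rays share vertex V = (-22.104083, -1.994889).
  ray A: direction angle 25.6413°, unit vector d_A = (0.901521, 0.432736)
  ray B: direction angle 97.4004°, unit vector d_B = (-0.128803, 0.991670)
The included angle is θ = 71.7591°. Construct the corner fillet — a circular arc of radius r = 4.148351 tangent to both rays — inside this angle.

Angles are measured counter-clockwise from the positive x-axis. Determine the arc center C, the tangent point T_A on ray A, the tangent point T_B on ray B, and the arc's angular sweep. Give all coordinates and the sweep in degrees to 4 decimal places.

bisector direction at 61.5209° = (0.476839,0.878991)
center distance |VC| = r/sin(θ/2) = 4.148351/sin(35.8796°) = 7.078092
C = V + |VC|·bis = (-18.7290,4.2267)
T_A = V + ((C−V)·d_A)·d_A = V + 5.7350·d_A = (-16.9338,0.4869)
T_B = V + ((C−V)·d_B)·d_B = V + 5.7350·d_B = (-22.8428,3.6924)
sweep = 180° − θ = 108.2409°

center=(-18.7290,4.2267) T_A=(-16.9338,0.4869) T_B=(-22.8428,3.6924) sweep=108.2409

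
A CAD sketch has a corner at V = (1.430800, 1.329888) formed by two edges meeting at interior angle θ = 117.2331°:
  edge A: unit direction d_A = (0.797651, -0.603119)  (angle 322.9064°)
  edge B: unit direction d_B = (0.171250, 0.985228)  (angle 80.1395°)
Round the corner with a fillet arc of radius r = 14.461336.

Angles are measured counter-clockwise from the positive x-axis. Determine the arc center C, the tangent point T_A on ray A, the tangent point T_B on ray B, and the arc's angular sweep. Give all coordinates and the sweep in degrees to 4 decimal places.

center=(17.1892,7.5446) T_A=(8.4673,-3.9905) T_B=(2.9415,10.0211) sweep=62.7669

bisector direction at 21.5230° = (0.930271,0.366874)
center distance |VC| = r/sin(θ/2) = 14.461336/sin(58.6165°) = 16.939574
C = V + |VC|·bis = (17.1892,7.5446)
T_A = V + ((C−V)·d_A)·d_A = V + 8.8215·d_A = (8.4673,-3.9905)
T_B = V + ((C−V)·d_B)·d_B = V + 8.8215·d_B = (2.9415,10.0211)
sweep = 180° − θ = 62.7669°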